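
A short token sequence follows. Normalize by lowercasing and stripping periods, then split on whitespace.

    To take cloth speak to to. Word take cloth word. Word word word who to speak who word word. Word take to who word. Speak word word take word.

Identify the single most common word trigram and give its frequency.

"word word word", 3 times

Trigram frequencies (highest first):
  word word word: 3
  word word take: 2
  to take cloth: 1
  take cloth speak: 1
  cloth speak to: 1
  speak to to: 1
  … (18 more, each ≤ 1)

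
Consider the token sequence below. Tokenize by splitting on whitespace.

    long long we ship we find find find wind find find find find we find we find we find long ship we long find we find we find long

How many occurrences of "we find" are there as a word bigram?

Scanning the 28 overlapping bigram windows for "we find":
  position 5–6: we find
  position 14–15: we find
  position 16–17: we find
  position 18–19: we find
  position 25–26: we find
  position 27–28: we find

6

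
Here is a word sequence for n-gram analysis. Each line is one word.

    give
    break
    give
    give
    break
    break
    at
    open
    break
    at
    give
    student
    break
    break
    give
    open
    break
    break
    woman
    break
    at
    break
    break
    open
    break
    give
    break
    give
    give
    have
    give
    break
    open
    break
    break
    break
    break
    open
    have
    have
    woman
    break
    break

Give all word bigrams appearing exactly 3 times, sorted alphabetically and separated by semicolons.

break at; break open

Bigram counts meeting the condition (exactly 3 times):
  break at: 3
  break open: 3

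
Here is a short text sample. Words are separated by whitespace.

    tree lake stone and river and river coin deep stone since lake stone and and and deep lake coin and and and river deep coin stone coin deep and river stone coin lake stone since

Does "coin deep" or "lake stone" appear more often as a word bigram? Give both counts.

"lake stone" (3 vs 2)

"coin deep": 2 occurrences
"lake stone": 3 occurrences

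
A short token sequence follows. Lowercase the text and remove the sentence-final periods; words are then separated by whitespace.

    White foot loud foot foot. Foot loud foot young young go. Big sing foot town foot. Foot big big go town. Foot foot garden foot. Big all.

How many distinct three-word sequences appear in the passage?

27 tokens → 25 trigram windows in total.
Repeated trigrams (each contributes count−1 duplicates):
  foot loud foot: 2
  town foot foot: 2
2 duplicate windows → 25 − 2 = 23 distinct.

23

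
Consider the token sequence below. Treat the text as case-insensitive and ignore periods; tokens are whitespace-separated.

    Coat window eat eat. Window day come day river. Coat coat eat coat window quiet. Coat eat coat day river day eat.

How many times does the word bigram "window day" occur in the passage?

1

Scanning the 21 overlapping bigram windows for "window day":
  position 5–6: window day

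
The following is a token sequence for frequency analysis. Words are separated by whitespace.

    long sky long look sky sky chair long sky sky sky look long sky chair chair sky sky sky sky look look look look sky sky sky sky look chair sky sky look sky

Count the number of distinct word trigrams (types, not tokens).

34 tokens → 32 trigram windows in total.
Repeated trigrams (each contributes count−1 duplicates):
  sky sky sky: 5
  sky sky look: 4
  chair sky sky: 2
  look look look: 2
  look sky sky: 2
10 duplicate windows → 32 − 10 = 22 distinct.

22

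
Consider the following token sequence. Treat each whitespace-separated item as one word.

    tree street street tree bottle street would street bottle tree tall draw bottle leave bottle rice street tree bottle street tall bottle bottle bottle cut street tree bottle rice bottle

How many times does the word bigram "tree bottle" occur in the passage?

3

Scanning the 29 overlapping bigram windows for "tree bottle":
  position 4–5: tree bottle
  position 18–19: tree bottle
  position 27–28: tree bottle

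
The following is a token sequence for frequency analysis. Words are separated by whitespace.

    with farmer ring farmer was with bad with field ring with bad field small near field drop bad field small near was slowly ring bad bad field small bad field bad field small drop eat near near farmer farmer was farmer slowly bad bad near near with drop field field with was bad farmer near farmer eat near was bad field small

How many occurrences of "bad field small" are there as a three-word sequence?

5

Scanning the 60 overlapping trigram windows for "bad field small":
  position 12–14: bad field small
  position 18–20: bad field small
  position 26–28: bad field small
  position 31–33: bad field small
  position 60–62: bad field small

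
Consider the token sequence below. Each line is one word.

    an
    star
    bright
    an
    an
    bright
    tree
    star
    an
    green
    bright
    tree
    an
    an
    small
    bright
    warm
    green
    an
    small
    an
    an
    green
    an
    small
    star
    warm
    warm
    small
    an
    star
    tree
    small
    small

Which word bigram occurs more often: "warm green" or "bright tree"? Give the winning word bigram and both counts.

"warm green": 1 occurrence
"bright tree": 2 occurrences

"bright tree" (2 vs 1)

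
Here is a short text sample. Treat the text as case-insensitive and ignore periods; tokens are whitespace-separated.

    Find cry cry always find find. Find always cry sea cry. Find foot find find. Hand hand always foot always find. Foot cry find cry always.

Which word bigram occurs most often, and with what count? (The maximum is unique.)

Bigram frequencies (highest first):
  find find: 3
  find cry: 2
  cry always: 2
  always find: 2
  cry find: 2
  find foot: 2
  … (12 more, each ≤ 1)

"find find", 3 times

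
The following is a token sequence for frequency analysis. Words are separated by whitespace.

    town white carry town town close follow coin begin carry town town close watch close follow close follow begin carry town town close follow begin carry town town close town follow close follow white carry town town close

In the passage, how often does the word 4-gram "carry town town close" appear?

Scanning the 35 overlapping 4-gram windows for "carry town town close":
  position 3–6: carry town town close
  position 10–13: carry town town close
  position 20–23: carry town town close
  position 26–29: carry town town close
  position 35–38: carry town town close

5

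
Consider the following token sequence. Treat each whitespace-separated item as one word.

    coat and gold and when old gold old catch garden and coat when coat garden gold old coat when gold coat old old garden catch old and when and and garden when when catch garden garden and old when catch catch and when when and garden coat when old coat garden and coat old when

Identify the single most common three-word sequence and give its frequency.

Trigram frequencies (highest first):
  garden and coat: 2
  coat and gold: 1
  and gold and: 1
  gold and when: 1
  and when old: 1
  when old gold: 1
  … (46 more, each ≤ 1)

"garden and coat", 2 times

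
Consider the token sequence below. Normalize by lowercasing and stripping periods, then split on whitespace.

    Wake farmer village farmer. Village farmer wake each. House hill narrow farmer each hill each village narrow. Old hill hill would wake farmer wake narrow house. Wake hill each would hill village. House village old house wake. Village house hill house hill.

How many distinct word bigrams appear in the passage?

32

42 tokens → 41 bigram windows in total.
Repeated bigrams (each contributes count−1 duplicates):
  house hill: 3
  farmer village: 2
  farmer wake: 2
  hill each: 2
  house wake: 2
  village farmer: 2
  village house: 2
  wake farmer: 2
9 duplicate windows → 41 − 9 = 32 distinct.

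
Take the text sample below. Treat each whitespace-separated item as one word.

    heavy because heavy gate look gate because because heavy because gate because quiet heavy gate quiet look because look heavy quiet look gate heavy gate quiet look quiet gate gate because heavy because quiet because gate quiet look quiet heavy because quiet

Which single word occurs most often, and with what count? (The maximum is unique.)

"because", 10 times

Unigram frequencies (highest first):
  because: 10
  gate: 9
  quiet: 9
  heavy: 8
  look: 6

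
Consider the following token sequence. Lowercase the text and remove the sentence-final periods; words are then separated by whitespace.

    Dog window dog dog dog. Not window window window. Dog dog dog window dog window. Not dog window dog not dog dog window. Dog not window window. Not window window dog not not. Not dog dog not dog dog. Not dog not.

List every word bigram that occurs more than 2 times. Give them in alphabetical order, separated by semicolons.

Bigram counts meeting the condition (more than 2 times):
  dog dog: 7
  dog not: 7
  dog window: 5
  not dog: 5
  not window: 3
  window dog: 6
  window window: 4

dog dog; dog not; dog window; not dog; not window; window dog; window window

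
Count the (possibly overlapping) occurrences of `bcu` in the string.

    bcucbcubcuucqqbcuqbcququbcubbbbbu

Sliding a length-3 window over the 33 characters (31 positions):
  position 1–3: bcu
  position 5–7: bcu
  position 8–10: bcu
  position 15–17: bcu
  position 25–27: bcu

5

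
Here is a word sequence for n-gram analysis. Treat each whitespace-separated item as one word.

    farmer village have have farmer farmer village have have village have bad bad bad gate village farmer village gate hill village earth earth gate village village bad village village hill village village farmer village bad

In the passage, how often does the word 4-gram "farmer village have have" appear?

2

Scanning the 32 overlapping 4-gram windows for "farmer village have have":
  position 1–4: farmer village have have
  position 6–9: farmer village have have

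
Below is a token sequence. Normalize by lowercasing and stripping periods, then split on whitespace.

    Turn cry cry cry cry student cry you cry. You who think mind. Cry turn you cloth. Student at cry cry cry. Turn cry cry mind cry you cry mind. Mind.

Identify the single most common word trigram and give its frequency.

Trigram frequencies (highest first):
  cry cry cry: 3
  turn cry cry: 2
  cry you cry: 2
  cry cry student: 1
  cry student cry: 1
  student cry you: 1
  … (19 more, each ≤ 1)

"cry cry cry", 3 times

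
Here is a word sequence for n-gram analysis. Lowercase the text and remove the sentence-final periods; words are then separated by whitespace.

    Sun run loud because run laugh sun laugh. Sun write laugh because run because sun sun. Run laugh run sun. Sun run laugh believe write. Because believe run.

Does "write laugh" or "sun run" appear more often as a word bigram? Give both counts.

"write laugh": 1 occurrence
"sun run": 3 occurrences

"sun run" (3 vs 1)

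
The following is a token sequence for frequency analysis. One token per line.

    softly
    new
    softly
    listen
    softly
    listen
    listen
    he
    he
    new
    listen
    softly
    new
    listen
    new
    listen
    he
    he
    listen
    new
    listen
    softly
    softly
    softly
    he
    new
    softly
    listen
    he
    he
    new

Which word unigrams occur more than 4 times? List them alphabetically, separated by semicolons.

he; listen; new; softly

Unigram counts meeting the condition (more than 4 times):
  he: 7
  listen: 9
  new: 7
  softly: 8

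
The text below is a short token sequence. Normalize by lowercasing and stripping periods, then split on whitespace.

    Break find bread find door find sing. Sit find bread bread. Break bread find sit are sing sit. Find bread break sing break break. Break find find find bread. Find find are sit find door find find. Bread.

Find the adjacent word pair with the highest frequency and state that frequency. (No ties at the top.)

Bigram frequencies (highest first):
  find bread: 5
  find find: 4
  bread find: 3
  sit find: 3
  break find: 2
  find door: 2
  … (14 more, each ≤ 2)

"find bread", 5 times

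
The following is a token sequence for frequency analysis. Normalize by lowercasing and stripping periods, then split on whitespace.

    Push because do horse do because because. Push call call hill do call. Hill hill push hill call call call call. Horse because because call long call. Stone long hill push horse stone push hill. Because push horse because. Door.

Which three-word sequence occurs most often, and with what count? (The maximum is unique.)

"call call call", 2 times

Trigram frequencies (highest first):
  call call call: 2
  push because do: 1
  because do horse: 1
  do horse do: 1
  horse do because: 1
  do because because: 1
  … (31 more, each ≤ 1)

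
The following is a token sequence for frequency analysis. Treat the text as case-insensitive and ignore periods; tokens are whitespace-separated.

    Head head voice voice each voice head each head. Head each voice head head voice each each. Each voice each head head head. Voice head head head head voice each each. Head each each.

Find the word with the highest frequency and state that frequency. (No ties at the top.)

Unigram frequencies (highest first):
  head: 15
  each: 11
  voice: 8

"head", 15 times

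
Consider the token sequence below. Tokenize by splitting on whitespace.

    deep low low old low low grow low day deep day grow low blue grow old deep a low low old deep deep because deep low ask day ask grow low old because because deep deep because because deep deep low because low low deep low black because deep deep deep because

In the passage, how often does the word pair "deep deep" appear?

5

Scanning the 51 overlapping bigram windows for "deep deep":
  position 22–23: deep deep
  position 35–36: deep deep
  position 39–40: deep deep
  position 49–50: deep deep
  position 50–51: deep deep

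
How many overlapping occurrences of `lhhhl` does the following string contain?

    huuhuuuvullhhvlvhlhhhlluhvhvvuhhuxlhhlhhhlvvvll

Sliding a length-5 window over the 47 characters (43 positions):
  position 18–22: lhhhl
  position 38–42: lhhhl

2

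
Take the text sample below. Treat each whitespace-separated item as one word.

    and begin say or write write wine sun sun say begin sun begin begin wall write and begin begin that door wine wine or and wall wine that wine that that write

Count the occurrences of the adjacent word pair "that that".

1

Scanning the 31 overlapping bigram windows for "that that":
  position 30–31: that that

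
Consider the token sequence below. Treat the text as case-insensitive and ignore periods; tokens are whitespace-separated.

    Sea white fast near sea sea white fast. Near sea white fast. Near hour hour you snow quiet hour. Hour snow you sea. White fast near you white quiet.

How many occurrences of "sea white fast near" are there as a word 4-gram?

4

Scanning the 26 overlapping 4-gram windows for "sea white fast near":
  position 1–4: sea white fast near
  position 6–9: sea white fast near
  position 10–13: sea white fast near
  position 23–26: sea white fast near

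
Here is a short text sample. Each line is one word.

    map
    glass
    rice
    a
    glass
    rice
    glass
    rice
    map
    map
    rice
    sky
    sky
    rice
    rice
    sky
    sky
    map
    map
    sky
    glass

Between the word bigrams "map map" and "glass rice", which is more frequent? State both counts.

"map map": 2 occurrences
"glass rice": 3 occurrences

"glass rice" (3 vs 2)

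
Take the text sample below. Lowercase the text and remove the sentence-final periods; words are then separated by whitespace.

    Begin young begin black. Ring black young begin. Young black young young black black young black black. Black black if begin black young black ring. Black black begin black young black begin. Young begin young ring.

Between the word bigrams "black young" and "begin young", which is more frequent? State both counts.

"black young" (5 vs 4)

"black young": 5 occurrences
"begin young": 4 occurrences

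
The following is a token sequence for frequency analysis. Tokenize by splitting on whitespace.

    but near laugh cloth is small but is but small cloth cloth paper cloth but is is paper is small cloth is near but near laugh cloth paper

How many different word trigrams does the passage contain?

28 tokens → 26 trigram windows in total.
Repeated trigrams (each contributes count−1 duplicates):
  but near laugh: 2
  near laugh cloth: 2
2 duplicate windows → 26 − 2 = 24 distinct.

24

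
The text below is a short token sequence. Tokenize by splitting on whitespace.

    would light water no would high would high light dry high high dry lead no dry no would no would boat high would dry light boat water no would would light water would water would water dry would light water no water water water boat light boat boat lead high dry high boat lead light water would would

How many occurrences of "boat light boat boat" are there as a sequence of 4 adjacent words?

Scanning the 55 overlapping 4-gram windows for "boat light boat boat":
  position 45–48: boat light boat boat

1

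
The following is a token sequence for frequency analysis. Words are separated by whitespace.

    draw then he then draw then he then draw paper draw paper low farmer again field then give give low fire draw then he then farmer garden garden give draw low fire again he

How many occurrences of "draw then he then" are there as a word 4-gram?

3

Scanning the 31 overlapping 4-gram windows for "draw then he then":
  position 1–4: draw then he then
  position 5–8: draw then he then
  position 22–25: draw then he then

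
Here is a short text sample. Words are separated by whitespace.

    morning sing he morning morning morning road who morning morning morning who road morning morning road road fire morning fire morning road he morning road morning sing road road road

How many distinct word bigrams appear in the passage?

16

30 tokens → 29 bigram windows in total.
Repeated bigrams (each contributes count−1 duplicates):
  morning morning: 5
  morning road: 4
  road road: 3
  fire morning: 2
  he morning: 2
  morning sing: 2
  road morning: 2
13 duplicate windows → 29 − 13 = 16 distinct.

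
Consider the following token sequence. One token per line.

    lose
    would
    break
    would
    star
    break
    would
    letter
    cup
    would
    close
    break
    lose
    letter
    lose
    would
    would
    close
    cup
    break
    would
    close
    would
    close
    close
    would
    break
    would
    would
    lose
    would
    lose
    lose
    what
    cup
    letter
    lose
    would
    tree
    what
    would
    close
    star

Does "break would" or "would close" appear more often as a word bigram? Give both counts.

"break would": 4 occurrences
"would close": 5 occurrences

"would close" (5 vs 4)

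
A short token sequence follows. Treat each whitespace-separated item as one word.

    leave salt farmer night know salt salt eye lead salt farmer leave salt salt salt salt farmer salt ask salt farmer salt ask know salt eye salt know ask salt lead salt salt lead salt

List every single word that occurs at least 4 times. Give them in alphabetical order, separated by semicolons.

Unigram counts meeting the condition (at least 4 times):
  farmer: 4
  salt: 17

farmer; salt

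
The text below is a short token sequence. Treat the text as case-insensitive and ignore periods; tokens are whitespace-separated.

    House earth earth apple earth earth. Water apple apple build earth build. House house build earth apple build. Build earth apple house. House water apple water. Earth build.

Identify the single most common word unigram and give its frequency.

Unigram frequencies (highest first):
  earth: 8
  apple: 6
  build: 6
  house: 5
  water: 3

"earth", 8 times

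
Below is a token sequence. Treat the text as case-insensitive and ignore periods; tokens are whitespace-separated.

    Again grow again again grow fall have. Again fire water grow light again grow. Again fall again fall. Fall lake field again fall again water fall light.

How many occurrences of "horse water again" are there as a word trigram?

Scanning the 25 overlapping trigram windows for "horse water again":
  (none found)

0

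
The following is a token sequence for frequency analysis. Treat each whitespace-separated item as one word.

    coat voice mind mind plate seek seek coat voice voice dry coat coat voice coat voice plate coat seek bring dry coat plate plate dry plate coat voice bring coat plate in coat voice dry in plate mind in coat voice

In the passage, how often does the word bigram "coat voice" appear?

7

Scanning the 40 overlapping bigram windows for "coat voice":
  position 1–2: coat voice
  position 8–9: coat voice
  position 13–14: coat voice
  position 15–16: coat voice
  position 27–28: coat voice
  position 33–34: coat voice
  position 40–41: coat voice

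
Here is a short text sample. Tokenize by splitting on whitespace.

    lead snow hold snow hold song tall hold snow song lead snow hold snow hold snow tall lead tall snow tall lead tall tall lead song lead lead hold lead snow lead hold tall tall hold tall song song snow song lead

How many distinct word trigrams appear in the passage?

42 tokens → 40 trigram windows in total.
Repeated trigrams (each contributes count−1 duplicates):
  snow hold snow: 3
  hold snow hold: 2
  lead snow hold: 2
  snow song lead: 2
  snow tall lead: 2
  tall lead tall: 2
7 duplicate windows → 40 − 7 = 33 distinct.

33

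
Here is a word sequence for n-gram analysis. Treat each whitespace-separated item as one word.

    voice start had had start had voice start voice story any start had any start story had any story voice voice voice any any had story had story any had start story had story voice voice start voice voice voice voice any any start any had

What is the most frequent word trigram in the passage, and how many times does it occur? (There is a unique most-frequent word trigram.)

"voice voice voice", 3 times

Trigram frequencies (highest first):
  voice voice voice: 3
  voice start voice: 2
  start story had: 2
  story voice voice: 2
  voice voice any: 2
  voice any any: 2
  … (30 more, each ≤ 2)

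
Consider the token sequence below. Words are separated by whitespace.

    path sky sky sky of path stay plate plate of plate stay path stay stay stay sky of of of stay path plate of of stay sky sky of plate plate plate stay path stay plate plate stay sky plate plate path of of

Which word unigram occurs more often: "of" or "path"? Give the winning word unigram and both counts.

"of" (10 vs 6)

"of": 10 occurrences
"path": 6 occurrences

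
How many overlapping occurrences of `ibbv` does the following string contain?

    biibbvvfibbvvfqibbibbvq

Sliding a length-4 window over the 23 characters (20 positions):
  position 3–6: ibbv
  position 9–12: ibbv
  position 19–22: ibbv

3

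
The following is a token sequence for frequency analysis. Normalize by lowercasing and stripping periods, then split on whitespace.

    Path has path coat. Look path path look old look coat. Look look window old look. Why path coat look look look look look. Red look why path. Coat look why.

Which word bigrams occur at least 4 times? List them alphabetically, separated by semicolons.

Bigram counts meeting the condition (at least 4 times):
  coat look: 4
  look look: 5

coat look; look look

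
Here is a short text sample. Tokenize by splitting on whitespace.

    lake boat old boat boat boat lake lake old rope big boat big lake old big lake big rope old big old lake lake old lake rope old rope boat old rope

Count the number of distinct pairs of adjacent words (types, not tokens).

32 tokens → 31 bigram windows in total.
Repeated bigrams (each contributes count−1 duplicates):
  lake old: 3
  old rope: 3
  big lake: 2
  boat boat: 2
  boat old: 2
  lake lake: 2
  old big: 2
  old lake: 2
  … (1 more repeated)
11 duplicate windows → 31 − 11 = 20 distinct.

20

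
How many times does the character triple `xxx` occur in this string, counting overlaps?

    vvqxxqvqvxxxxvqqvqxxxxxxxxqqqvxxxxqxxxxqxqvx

12

Sliding a length-3 window over the 44 characters (42 positions):
  position 10–12: xxx
  position 11–13: xxx
  position 19–21: xxx
  position 20–22: xxx
  position 21–23: xxx
  position 22–24: xxx
  position 23–25: xxx
  position 24–26: xxx
  position 31–33: xxx
  position 32–34: xxx
  … (2 more)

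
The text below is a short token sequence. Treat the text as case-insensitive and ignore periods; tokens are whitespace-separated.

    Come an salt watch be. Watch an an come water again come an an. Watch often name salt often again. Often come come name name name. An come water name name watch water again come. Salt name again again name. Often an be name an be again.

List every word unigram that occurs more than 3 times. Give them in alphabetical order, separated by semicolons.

Unigram counts meeting the condition (more than 3 times):
  again: 6
  an: 8
  come: 7
  name: 9
  often: 4
  watch: 4

again; an; come; name; often; watch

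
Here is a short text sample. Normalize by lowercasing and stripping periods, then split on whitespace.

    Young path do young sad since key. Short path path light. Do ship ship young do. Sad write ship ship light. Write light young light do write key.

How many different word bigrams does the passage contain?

28 tokens → 27 bigram windows in total.
Repeated bigrams (each contributes count−1 duplicates):
  light do: 2
  ship ship: 2
2 duplicate windows → 27 − 2 = 25 distinct.

25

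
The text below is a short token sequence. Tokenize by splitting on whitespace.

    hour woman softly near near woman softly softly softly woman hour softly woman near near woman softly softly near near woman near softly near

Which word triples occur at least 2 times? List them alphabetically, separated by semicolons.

Trigram counts meeting the condition (at least 2 times):
  near near woman: 3
  near woman softly: 2
  softly near near: 2
  woman softly softly: 2

near near woman; near woman softly; softly near near; woman softly softly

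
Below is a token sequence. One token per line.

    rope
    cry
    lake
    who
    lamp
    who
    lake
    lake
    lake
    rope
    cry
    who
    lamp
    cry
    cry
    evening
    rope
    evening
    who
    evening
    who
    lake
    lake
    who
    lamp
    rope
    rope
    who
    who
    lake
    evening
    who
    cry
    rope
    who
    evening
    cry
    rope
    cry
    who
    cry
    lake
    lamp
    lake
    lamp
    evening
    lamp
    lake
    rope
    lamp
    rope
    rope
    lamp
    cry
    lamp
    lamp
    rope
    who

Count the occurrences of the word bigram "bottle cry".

Scanning the 57 overlapping bigram windows for "bottle cry":
  (none found)

0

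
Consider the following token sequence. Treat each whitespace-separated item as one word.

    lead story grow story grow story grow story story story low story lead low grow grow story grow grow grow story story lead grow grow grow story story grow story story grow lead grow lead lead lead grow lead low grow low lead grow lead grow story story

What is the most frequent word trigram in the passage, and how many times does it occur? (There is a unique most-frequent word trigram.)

Trigram frequencies (highest first):
  grow story story: 5
  story grow story: 4
  grow story grow: 3
  grow grow story: 3
  lead grow lead: 3
  lead low grow: 2
  … (23 more, each ≤ 2)

"grow story story", 5 times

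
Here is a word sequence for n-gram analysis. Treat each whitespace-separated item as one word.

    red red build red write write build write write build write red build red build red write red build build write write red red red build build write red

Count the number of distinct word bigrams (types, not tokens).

29 tokens → 28 bigram windows in total.
Repeated bigrams (each contributes count−1 duplicates):
  red build: 5
  build write: 4
  write red: 4
  build red: 3
  red red: 3
  write write: 3
  build build: 2
  red write: 2
  … (1 more repeated)
19 duplicate windows → 28 − 19 = 9 distinct.

9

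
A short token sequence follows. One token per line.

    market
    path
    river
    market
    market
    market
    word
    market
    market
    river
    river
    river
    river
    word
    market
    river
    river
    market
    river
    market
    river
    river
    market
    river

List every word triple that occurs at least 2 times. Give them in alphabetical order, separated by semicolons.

Trigram counts meeting the condition (at least 2 times):
  market river river: 3
  river market river: 3
  river river market: 2
  river river river: 2

market river river; river market river; river river market; river river river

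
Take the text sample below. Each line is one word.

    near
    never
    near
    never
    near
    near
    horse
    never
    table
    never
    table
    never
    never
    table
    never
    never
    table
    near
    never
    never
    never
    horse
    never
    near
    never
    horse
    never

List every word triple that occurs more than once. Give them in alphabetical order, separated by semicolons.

near never near; never horse never; never near never; never never table; never table never; table never never

Trigram counts meeting the condition (more than once):
  near never near: 2
  never horse never: 2
  never near never: 2
  never never table: 2
  never table never: 3
  table never never: 2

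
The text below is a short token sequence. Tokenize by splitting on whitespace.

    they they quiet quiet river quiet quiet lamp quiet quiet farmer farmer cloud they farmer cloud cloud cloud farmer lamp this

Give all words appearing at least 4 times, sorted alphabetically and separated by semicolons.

cloud; farmer; quiet

Unigram counts meeting the condition (at least 4 times):
  cloud: 4
  farmer: 4
  quiet: 6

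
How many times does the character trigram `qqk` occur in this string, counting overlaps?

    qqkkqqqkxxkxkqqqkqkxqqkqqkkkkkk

Sliding a length-3 window over the 31 characters (29 positions):
  position 1–3: qqk
  position 6–8: qqk
  position 15–17: qqk
  position 21–23: qqk
  position 24–26: qqk

5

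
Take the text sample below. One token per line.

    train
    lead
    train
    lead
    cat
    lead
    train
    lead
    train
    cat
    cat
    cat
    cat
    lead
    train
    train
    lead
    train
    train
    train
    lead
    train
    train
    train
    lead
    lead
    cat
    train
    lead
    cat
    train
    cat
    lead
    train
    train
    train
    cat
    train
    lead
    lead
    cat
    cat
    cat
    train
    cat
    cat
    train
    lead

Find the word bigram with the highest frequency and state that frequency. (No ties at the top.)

Bigram frequencies (highest first):
  train lead: 9
  lead train: 7
  train train: 7
  cat cat: 6
  cat train: 5
  lead cat: 4
  … (3 more, each ≤ 4)

"train lead", 9 times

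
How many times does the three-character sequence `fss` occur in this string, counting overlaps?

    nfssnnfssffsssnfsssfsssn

Sliding a length-3 window over the 24 characters (22 positions):
  position 2–4: fss
  position 7–9: fss
  position 11–13: fss
  position 16–18: fss
  position 20–22: fss

5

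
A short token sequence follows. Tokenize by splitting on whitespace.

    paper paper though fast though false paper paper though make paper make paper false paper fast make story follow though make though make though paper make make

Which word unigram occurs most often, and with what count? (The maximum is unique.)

"paper", 8 times

Unigram frequencies (highest first):
  paper: 8
  make: 7
  though: 6
  fast: 2
  false: 2
  story: 1
  … (1 more, each ≤ 1)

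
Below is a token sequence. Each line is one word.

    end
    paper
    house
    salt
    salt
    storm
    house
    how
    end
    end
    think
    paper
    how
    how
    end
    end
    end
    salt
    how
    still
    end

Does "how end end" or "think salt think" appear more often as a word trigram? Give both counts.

"how end end": 2 occurrences
"think salt think": 0 occurrences

"how end end" (2 vs 0)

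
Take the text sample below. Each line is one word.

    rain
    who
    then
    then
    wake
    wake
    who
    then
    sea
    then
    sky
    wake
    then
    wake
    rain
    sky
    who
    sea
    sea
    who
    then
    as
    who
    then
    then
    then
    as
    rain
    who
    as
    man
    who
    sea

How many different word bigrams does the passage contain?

23

33 tokens → 32 bigram windows in total.
Repeated bigrams (each contributes count−1 duplicates):
  who then: 4
  then then: 3
  rain who: 2
  then as: 2
  then wake: 2
  who sea: 2
9 duplicate windows → 32 − 9 = 23 distinct.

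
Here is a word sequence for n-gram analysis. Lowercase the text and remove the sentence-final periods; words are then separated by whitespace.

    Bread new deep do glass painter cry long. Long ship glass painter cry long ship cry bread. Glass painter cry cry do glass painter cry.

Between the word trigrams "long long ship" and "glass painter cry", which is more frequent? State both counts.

"long long ship": 1 occurrence
"glass painter cry": 4 occurrences

"glass painter cry" (4 vs 1)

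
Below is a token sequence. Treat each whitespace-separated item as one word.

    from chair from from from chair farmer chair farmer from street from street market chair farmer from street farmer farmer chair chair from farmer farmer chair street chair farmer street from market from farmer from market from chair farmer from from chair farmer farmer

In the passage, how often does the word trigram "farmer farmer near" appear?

Scanning the 42 overlapping trigram windows for "farmer farmer near":
  (none found)

0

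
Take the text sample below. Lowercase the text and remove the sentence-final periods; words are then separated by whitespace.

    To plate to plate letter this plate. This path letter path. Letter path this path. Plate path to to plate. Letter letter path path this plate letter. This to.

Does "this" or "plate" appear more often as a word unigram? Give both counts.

"this": 5 occurrences
"plate": 6 occurrences

"plate" (6 vs 5)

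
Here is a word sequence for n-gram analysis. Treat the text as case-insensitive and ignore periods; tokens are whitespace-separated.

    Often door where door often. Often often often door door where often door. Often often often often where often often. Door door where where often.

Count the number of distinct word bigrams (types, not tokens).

9

25 tokens → 24 bigram windows in total.
Repeated bigrams (each contributes count−1 duplicates):
  often often: 7
  often door: 4
  door where: 3
  where often: 3
  door door: 2
  door often: 2
15 duplicate windows → 24 − 15 = 9 distinct.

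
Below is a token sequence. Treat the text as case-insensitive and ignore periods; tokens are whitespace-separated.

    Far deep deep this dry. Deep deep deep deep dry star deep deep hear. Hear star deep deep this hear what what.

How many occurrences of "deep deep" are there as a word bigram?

6

Scanning the 21 overlapping bigram windows for "deep deep":
  position 2–3: deep deep
  position 6–7: deep deep
  position 7–8: deep deep
  position 8–9: deep deep
  position 12–13: deep deep
  position 17–18: deep deep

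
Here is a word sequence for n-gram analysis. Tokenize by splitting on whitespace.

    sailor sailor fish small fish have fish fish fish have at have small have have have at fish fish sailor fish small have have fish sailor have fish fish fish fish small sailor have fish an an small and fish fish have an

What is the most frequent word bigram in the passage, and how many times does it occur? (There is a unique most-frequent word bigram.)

Bigram frequencies (highest first):
  fish fish: 7
  have fish: 4
  fish small: 3
  fish have: 3
  have have: 3
  sailor fish: 2
  … (16 more, each ≤ 2)

"fish fish", 7 times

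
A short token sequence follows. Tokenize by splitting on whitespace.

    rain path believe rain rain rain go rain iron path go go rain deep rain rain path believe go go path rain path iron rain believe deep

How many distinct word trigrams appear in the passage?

27 tokens → 25 trigram windows in total.
Repeated trigrams (each contributes count−1 duplicates):
  rain path believe: 2
1 duplicate windows → 25 − 1 = 24 distinct.

24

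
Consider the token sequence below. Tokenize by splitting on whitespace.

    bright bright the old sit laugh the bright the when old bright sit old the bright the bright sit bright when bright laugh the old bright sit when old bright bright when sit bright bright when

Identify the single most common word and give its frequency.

Unigram frequencies (highest first):
  bright: 13
  the: 6
  old: 5
  sit: 5
  when: 5
  laugh: 2

"bright", 13 times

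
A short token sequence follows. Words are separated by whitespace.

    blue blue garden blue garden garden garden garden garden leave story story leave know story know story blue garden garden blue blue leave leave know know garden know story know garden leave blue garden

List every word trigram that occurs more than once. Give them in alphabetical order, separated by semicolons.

Trigram counts meeting the condition (more than once):
  blue garden garden: 2
  garden garden garden: 3
  know story know: 2

blue garden garden; garden garden garden; know story know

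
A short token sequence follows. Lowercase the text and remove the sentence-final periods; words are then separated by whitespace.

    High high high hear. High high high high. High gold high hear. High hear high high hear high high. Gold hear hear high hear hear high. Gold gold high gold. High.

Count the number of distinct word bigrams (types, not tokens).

31 tokens → 30 bigram windows in total.
Repeated bigrams (each contributes count−1 duplicates):
  high high: 8
  hear high: 6
  high hear: 5
  high gold: 4
  gold high: 3
  hear hear: 2
22 duplicate windows → 30 − 22 = 8 distinct.

8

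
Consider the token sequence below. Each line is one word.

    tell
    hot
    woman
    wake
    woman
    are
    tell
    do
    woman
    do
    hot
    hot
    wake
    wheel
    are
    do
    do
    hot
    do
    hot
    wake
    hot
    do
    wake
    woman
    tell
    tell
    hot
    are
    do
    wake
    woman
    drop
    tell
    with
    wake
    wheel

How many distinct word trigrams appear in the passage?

34

37 tokens → 35 trigram windows in total.
Repeated trigrams (each contributes count−1 duplicates):
  do wake woman: 2
1 duplicate windows → 35 − 1 = 34 distinct.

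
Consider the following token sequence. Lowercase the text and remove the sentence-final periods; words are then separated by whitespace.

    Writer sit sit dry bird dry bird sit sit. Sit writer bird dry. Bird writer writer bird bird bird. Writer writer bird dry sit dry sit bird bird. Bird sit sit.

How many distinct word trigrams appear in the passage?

31 tokens → 29 trigram windows in total.
Repeated trigrams (each contributes count−1 duplicates):
  bird bird bird: 2
  bird dry bird: 2
  bird sit sit: 2
  bird writer writer: 2
  writer bird dry: 2
  writer writer bird: 2
6 duplicate windows → 29 − 6 = 23 distinct.

23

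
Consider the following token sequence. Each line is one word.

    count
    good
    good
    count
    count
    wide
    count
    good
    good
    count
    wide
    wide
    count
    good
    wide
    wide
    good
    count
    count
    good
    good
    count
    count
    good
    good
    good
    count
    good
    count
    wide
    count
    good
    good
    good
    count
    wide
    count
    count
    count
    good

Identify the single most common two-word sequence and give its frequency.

"count good", 8 times

Bigram frequencies (highest first):
  count good: 8
  good good: 7
  good count: 7
  count count: 5
  count wide: 4
  wide count: 4
  … (3 more, each ≤ 2)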